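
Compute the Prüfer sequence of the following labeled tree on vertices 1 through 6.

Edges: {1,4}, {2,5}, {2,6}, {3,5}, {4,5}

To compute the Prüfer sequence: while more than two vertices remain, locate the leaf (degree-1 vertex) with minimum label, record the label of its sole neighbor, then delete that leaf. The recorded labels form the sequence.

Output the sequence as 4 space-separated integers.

Answer: 4 5 5 2

Derivation:
Step 1: leaves = {1,3,6}. Remove smallest leaf 1, emit neighbor 4.
Step 2: leaves = {3,4,6}. Remove smallest leaf 3, emit neighbor 5.
Step 3: leaves = {4,6}. Remove smallest leaf 4, emit neighbor 5.
Step 4: leaves = {5,6}. Remove smallest leaf 5, emit neighbor 2.
Done: 2 vertices remain (2, 6). Sequence = [4 5 5 2]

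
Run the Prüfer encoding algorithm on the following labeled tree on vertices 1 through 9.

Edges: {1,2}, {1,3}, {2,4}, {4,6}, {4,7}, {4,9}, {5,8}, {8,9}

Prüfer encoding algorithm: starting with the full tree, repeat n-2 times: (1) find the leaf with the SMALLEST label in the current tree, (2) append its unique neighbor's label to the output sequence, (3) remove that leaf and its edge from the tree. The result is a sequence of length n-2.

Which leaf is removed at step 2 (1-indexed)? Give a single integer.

Answer: 1

Derivation:
Step 1: current leaves = {3,5,6,7}. Remove leaf 3 (neighbor: 1).
Step 2: current leaves = {1,5,6,7}. Remove leaf 1 (neighbor: 2).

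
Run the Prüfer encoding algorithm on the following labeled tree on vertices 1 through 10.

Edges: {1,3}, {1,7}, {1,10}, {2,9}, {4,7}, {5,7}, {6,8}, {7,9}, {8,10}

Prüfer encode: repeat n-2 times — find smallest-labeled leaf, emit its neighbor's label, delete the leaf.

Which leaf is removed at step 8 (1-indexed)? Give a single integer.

Answer: 7

Derivation:
Step 1: current leaves = {2,3,4,5,6}. Remove leaf 2 (neighbor: 9).
Step 2: current leaves = {3,4,5,6,9}. Remove leaf 3 (neighbor: 1).
Step 3: current leaves = {4,5,6,9}. Remove leaf 4 (neighbor: 7).
Step 4: current leaves = {5,6,9}. Remove leaf 5 (neighbor: 7).
Step 5: current leaves = {6,9}. Remove leaf 6 (neighbor: 8).
Step 6: current leaves = {8,9}. Remove leaf 8 (neighbor: 10).
Step 7: current leaves = {9,10}. Remove leaf 9 (neighbor: 7).
Step 8: current leaves = {7,10}. Remove leaf 7 (neighbor: 1).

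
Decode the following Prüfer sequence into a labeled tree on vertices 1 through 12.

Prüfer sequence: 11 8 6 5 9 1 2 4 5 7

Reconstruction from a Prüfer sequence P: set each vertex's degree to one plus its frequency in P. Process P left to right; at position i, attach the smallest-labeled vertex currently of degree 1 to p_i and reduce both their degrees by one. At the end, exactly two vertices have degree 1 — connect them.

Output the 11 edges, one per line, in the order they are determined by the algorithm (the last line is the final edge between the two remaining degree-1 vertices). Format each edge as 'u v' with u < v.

Initial degrees: {1:2, 2:2, 3:1, 4:2, 5:3, 6:2, 7:2, 8:2, 9:2, 10:1, 11:2, 12:1}
Step 1: smallest deg-1 vertex = 3, p_1 = 11. Add edge {3,11}. Now deg[3]=0, deg[11]=1.
Step 2: smallest deg-1 vertex = 10, p_2 = 8. Add edge {8,10}. Now deg[10]=0, deg[8]=1.
Step 3: smallest deg-1 vertex = 8, p_3 = 6. Add edge {6,8}. Now deg[8]=0, deg[6]=1.
Step 4: smallest deg-1 vertex = 6, p_4 = 5. Add edge {5,6}. Now deg[6]=0, deg[5]=2.
Step 5: smallest deg-1 vertex = 11, p_5 = 9. Add edge {9,11}. Now deg[11]=0, deg[9]=1.
Step 6: smallest deg-1 vertex = 9, p_6 = 1. Add edge {1,9}. Now deg[9]=0, deg[1]=1.
Step 7: smallest deg-1 vertex = 1, p_7 = 2. Add edge {1,2}. Now deg[1]=0, deg[2]=1.
Step 8: smallest deg-1 vertex = 2, p_8 = 4. Add edge {2,4}. Now deg[2]=0, deg[4]=1.
Step 9: smallest deg-1 vertex = 4, p_9 = 5. Add edge {4,5}. Now deg[4]=0, deg[5]=1.
Step 10: smallest deg-1 vertex = 5, p_10 = 7. Add edge {5,7}. Now deg[5]=0, deg[7]=1.
Final: two remaining deg-1 vertices are 7, 12. Add edge {7,12}.

Answer: 3 11
8 10
6 8
5 6
9 11
1 9
1 2
2 4
4 5
5 7
7 12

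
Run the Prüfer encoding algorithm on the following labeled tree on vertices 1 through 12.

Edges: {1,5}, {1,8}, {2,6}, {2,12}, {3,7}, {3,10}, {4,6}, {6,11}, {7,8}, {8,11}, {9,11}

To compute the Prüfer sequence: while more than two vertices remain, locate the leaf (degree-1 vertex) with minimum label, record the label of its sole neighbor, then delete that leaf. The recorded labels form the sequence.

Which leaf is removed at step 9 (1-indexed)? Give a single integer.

Step 1: current leaves = {4,5,9,10,12}. Remove leaf 4 (neighbor: 6).
Step 2: current leaves = {5,9,10,12}. Remove leaf 5 (neighbor: 1).
Step 3: current leaves = {1,9,10,12}. Remove leaf 1 (neighbor: 8).
Step 4: current leaves = {9,10,12}. Remove leaf 9 (neighbor: 11).
Step 5: current leaves = {10,12}. Remove leaf 10 (neighbor: 3).
Step 6: current leaves = {3,12}. Remove leaf 3 (neighbor: 7).
Step 7: current leaves = {7,12}. Remove leaf 7 (neighbor: 8).
Step 8: current leaves = {8,12}. Remove leaf 8 (neighbor: 11).
Step 9: current leaves = {11,12}. Remove leaf 11 (neighbor: 6).

Answer: 11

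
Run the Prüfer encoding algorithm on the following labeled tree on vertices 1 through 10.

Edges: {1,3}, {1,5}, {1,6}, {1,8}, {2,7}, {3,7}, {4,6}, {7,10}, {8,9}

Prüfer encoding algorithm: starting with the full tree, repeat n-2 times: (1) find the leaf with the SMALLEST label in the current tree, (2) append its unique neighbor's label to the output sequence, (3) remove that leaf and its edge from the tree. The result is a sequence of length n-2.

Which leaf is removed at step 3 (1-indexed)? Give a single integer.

Step 1: current leaves = {2,4,5,9,10}. Remove leaf 2 (neighbor: 7).
Step 2: current leaves = {4,5,9,10}. Remove leaf 4 (neighbor: 6).
Step 3: current leaves = {5,6,9,10}. Remove leaf 5 (neighbor: 1).

Answer: 5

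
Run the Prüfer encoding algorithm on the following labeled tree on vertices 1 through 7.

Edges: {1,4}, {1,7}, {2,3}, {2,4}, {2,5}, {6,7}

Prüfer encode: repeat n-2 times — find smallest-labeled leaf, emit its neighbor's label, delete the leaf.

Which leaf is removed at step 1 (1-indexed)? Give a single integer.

Answer: 3

Derivation:
Step 1: current leaves = {3,5,6}. Remove leaf 3 (neighbor: 2).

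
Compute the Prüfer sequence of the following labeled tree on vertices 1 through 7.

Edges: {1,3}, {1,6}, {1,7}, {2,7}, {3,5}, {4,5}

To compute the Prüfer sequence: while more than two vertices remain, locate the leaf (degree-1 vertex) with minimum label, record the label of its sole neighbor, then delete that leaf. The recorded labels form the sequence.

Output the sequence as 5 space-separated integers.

Answer: 7 5 3 1 1

Derivation:
Step 1: leaves = {2,4,6}. Remove smallest leaf 2, emit neighbor 7.
Step 2: leaves = {4,6,7}. Remove smallest leaf 4, emit neighbor 5.
Step 3: leaves = {5,6,7}. Remove smallest leaf 5, emit neighbor 3.
Step 4: leaves = {3,6,7}. Remove smallest leaf 3, emit neighbor 1.
Step 5: leaves = {6,7}. Remove smallest leaf 6, emit neighbor 1.
Done: 2 vertices remain (1, 7). Sequence = [7 5 3 1 1]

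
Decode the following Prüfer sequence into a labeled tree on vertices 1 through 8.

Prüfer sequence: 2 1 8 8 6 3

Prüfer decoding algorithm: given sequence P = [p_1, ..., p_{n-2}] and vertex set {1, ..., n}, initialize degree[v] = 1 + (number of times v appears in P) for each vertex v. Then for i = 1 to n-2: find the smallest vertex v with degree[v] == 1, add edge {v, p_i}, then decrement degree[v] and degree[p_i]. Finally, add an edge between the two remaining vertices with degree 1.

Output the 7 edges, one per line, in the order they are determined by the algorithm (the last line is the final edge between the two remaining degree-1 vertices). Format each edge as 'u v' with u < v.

Initial degrees: {1:2, 2:2, 3:2, 4:1, 5:1, 6:2, 7:1, 8:3}
Step 1: smallest deg-1 vertex = 4, p_1 = 2. Add edge {2,4}. Now deg[4]=0, deg[2]=1.
Step 2: smallest deg-1 vertex = 2, p_2 = 1. Add edge {1,2}. Now deg[2]=0, deg[1]=1.
Step 3: smallest deg-1 vertex = 1, p_3 = 8. Add edge {1,8}. Now deg[1]=0, deg[8]=2.
Step 4: smallest deg-1 vertex = 5, p_4 = 8. Add edge {5,8}. Now deg[5]=0, deg[8]=1.
Step 5: smallest deg-1 vertex = 7, p_5 = 6. Add edge {6,7}. Now deg[7]=0, deg[6]=1.
Step 6: smallest deg-1 vertex = 6, p_6 = 3. Add edge {3,6}. Now deg[6]=0, deg[3]=1.
Final: two remaining deg-1 vertices are 3, 8. Add edge {3,8}.

Answer: 2 4
1 2
1 8
5 8
6 7
3 6
3 8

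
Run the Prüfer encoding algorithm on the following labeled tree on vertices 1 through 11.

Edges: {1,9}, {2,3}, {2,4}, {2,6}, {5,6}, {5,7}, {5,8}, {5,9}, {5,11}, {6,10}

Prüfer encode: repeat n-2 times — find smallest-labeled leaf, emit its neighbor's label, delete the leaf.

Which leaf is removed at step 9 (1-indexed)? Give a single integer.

Answer: 6

Derivation:
Step 1: current leaves = {1,3,4,7,8,10,11}. Remove leaf 1 (neighbor: 9).
Step 2: current leaves = {3,4,7,8,9,10,11}. Remove leaf 3 (neighbor: 2).
Step 3: current leaves = {4,7,8,9,10,11}. Remove leaf 4 (neighbor: 2).
Step 4: current leaves = {2,7,8,9,10,11}. Remove leaf 2 (neighbor: 6).
Step 5: current leaves = {7,8,9,10,11}. Remove leaf 7 (neighbor: 5).
Step 6: current leaves = {8,9,10,11}. Remove leaf 8 (neighbor: 5).
Step 7: current leaves = {9,10,11}. Remove leaf 9 (neighbor: 5).
Step 8: current leaves = {10,11}. Remove leaf 10 (neighbor: 6).
Step 9: current leaves = {6,11}. Remove leaf 6 (neighbor: 5).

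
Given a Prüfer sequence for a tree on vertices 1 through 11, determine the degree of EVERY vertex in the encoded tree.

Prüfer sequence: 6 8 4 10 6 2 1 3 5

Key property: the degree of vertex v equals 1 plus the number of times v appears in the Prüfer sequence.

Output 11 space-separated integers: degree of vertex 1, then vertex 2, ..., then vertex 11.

Answer: 2 2 2 2 2 3 1 2 1 2 1

Derivation:
p_1 = 6: count[6] becomes 1
p_2 = 8: count[8] becomes 1
p_3 = 4: count[4] becomes 1
p_4 = 10: count[10] becomes 1
p_5 = 6: count[6] becomes 2
p_6 = 2: count[2] becomes 1
p_7 = 1: count[1] becomes 1
p_8 = 3: count[3] becomes 1
p_9 = 5: count[5] becomes 1
Degrees (1 + count): deg[1]=1+1=2, deg[2]=1+1=2, deg[3]=1+1=2, deg[4]=1+1=2, deg[5]=1+1=2, deg[6]=1+2=3, deg[7]=1+0=1, deg[8]=1+1=2, deg[9]=1+0=1, deg[10]=1+1=2, deg[11]=1+0=1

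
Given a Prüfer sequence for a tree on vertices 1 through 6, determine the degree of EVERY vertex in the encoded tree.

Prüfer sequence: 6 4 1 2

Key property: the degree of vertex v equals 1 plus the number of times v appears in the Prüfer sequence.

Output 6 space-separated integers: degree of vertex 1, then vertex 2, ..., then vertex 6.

p_1 = 6: count[6] becomes 1
p_2 = 4: count[4] becomes 1
p_3 = 1: count[1] becomes 1
p_4 = 2: count[2] becomes 1
Degrees (1 + count): deg[1]=1+1=2, deg[2]=1+1=2, deg[3]=1+0=1, deg[4]=1+1=2, deg[5]=1+0=1, deg[6]=1+1=2

Answer: 2 2 1 2 1 2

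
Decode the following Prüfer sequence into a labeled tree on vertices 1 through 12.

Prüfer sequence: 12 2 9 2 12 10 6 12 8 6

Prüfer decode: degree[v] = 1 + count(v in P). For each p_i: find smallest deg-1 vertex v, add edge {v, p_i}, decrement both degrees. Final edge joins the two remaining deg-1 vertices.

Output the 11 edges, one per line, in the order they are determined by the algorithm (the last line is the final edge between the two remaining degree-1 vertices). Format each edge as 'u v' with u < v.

Answer: 1 12
2 3
4 9
2 5
2 12
7 10
6 9
10 12
8 11
6 8
6 12

Derivation:
Initial degrees: {1:1, 2:3, 3:1, 4:1, 5:1, 6:3, 7:1, 8:2, 9:2, 10:2, 11:1, 12:4}
Step 1: smallest deg-1 vertex = 1, p_1 = 12. Add edge {1,12}. Now deg[1]=0, deg[12]=3.
Step 2: smallest deg-1 vertex = 3, p_2 = 2. Add edge {2,3}. Now deg[3]=0, deg[2]=2.
Step 3: smallest deg-1 vertex = 4, p_3 = 9. Add edge {4,9}. Now deg[4]=0, deg[9]=1.
Step 4: smallest deg-1 vertex = 5, p_4 = 2. Add edge {2,5}. Now deg[5]=0, deg[2]=1.
Step 5: smallest deg-1 vertex = 2, p_5 = 12. Add edge {2,12}. Now deg[2]=0, deg[12]=2.
Step 6: smallest deg-1 vertex = 7, p_6 = 10. Add edge {7,10}. Now deg[7]=0, deg[10]=1.
Step 7: smallest deg-1 vertex = 9, p_7 = 6. Add edge {6,9}. Now deg[9]=0, deg[6]=2.
Step 8: smallest deg-1 vertex = 10, p_8 = 12. Add edge {10,12}. Now deg[10]=0, deg[12]=1.
Step 9: smallest deg-1 vertex = 11, p_9 = 8. Add edge {8,11}. Now deg[11]=0, deg[8]=1.
Step 10: smallest deg-1 vertex = 8, p_10 = 6. Add edge {6,8}. Now deg[8]=0, deg[6]=1.
Final: two remaining deg-1 vertices are 6, 12. Add edge {6,12}.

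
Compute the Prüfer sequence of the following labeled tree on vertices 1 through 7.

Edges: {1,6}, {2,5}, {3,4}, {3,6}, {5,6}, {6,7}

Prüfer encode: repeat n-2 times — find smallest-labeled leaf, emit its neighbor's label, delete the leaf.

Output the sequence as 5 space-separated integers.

Answer: 6 5 3 6 6

Derivation:
Step 1: leaves = {1,2,4,7}. Remove smallest leaf 1, emit neighbor 6.
Step 2: leaves = {2,4,7}. Remove smallest leaf 2, emit neighbor 5.
Step 3: leaves = {4,5,7}. Remove smallest leaf 4, emit neighbor 3.
Step 4: leaves = {3,5,7}. Remove smallest leaf 3, emit neighbor 6.
Step 5: leaves = {5,7}. Remove smallest leaf 5, emit neighbor 6.
Done: 2 vertices remain (6, 7). Sequence = [6 5 3 6 6]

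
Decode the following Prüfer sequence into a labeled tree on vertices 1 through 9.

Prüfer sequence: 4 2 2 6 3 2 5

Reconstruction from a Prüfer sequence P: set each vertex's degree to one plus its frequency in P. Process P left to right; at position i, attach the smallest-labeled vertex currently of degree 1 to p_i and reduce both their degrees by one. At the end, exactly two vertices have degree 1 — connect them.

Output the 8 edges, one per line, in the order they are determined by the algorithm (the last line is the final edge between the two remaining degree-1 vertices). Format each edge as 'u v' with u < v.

Initial degrees: {1:1, 2:4, 3:2, 4:2, 5:2, 6:2, 7:1, 8:1, 9:1}
Step 1: smallest deg-1 vertex = 1, p_1 = 4. Add edge {1,4}. Now deg[1]=0, deg[4]=1.
Step 2: smallest deg-1 vertex = 4, p_2 = 2. Add edge {2,4}. Now deg[4]=0, deg[2]=3.
Step 3: smallest deg-1 vertex = 7, p_3 = 2. Add edge {2,7}. Now deg[7]=0, deg[2]=2.
Step 4: smallest deg-1 vertex = 8, p_4 = 6. Add edge {6,8}. Now deg[8]=0, deg[6]=1.
Step 5: smallest deg-1 vertex = 6, p_5 = 3. Add edge {3,6}. Now deg[6]=0, deg[3]=1.
Step 6: smallest deg-1 vertex = 3, p_6 = 2. Add edge {2,3}. Now deg[3]=0, deg[2]=1.
Step 7: smallest deg-1 vertex = 2, p_7 = 5. Add edge {2,5}. Now deg[2]=0, deg[5]=1.
Final: two remaining deg-1 vertices are 5, 9. Add edge {5,9}.

Answer: 1 4
2 4
2 7
6 8
3 6
2 3
2 5
5 9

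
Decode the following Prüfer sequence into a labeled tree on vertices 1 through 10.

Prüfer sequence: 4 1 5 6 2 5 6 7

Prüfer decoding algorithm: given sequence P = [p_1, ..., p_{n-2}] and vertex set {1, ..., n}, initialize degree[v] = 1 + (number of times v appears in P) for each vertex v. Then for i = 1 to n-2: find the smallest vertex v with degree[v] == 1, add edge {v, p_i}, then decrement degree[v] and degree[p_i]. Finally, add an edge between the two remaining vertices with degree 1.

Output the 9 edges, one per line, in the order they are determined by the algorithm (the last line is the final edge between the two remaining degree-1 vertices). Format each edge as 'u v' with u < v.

Initial degrees: {1:2, 2:2, 3:1, 4:2, 5:3, 6:3, 7:2, 8:1, 9:1, 10:1}
Step 1: smallest deg-1 vertex = 3, p_1 = 4. Add edge {3,4}. Now deg[3]=0, deg[4]=1.
Step 2: smallest deg-1 vertex = 4, p_2 = 1. Add edge {1,4}. Now deg[4]=0, deg[1]=1.
Step 3: smallest deg-1 vertex = 1, p_3 = 5. Add edge {1,5}. Now deg[1]=0, deg[5]=2.
Step 4: smallest deg-1 vertex = 8, p_4 = 6. Add edge {6,8}. Now deg[8]=0, deg[6]=2.
Step 5: smallest deg-1 vertex = 9, p_5 = 2. Add edge {2,9}. Now deg[9]=0, deg[2]=1.
Step 6: smallest deg-1 vertex = 2, p_6 = 5. Add edge {2,5}. Now deg[2]=0, deg[5]=1.
Step 7: smallest deg-1 vertex = 5, p_7 = 6. Add edge {5,6}. Now deg[5]=0, deg[6]=1.
Step 8: smallest deg-1 vertex = 6, p_8 = 7. Add edge {6,7}. Now deg[6]=0, deg[7]=1.
Final: two remaining deg-1 vertices are 7, 10. Add edge {7,10}.

Answer: 3 4
1 4
1 5
6 8
2 9
2 5
5 6
6 7
7 10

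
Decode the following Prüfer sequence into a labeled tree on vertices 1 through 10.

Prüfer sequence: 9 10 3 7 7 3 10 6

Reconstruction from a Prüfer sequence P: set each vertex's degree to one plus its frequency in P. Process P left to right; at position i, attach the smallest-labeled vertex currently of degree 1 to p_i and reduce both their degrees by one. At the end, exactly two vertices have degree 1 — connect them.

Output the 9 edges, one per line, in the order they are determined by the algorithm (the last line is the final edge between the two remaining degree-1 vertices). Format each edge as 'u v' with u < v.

Initial degrees: {1:1, 2:1, 3:3, 4:1, 5:1, 6:2, 7:3, 8:1, 9:2, 10:3}
Step 1: smallest deg-1 vertex = 1, p_1 = 9. Add edge {1,9}. Now deg[1]=0, deg[9]=1.
Step 2: smallest deg-1 vertex = 2, p_2 = 10. Add edge {2,10}. Now deg[2]=0, deg[10]=2.
Step 3: smallest deg-1 vertex = 4, p_3 = 3. Add edge {3,4}. Now deg[4]=0, deg[3]=2.
Step 4: smallest deg-1 vertex = 5, p_4 = 7. Add edge {5,7}. Now deg[5]=0, deg[7]=2.
Step 5: smallest deg-1 vertex = 8, p_5 = 7. Add edge {7,8}. Now deg[8]=0, deg[7]=1.
Step 6: smallest deg-1 vertex = 7, p_6 = 3. Add edge {3,7}. Now deg[7]=0, deg[3]=1.
Step 7: smallest deg-1 vertex = 3, p_7 = 10. Add edge {3,10}. Now deg[3]=0, deg[10]=1.
Step 8: smallest deg-1 vertex = 9, p_8 = 6. Add edge {6,9}. Now deg[9]=0, deg[6]=1.
Final: two remaining deg-1 vertices are 6, 10. Add edge {6,10}.

Answer: 1 9
2 10
3 4
5 7
7 8
3 7
3 10
6 9
6 10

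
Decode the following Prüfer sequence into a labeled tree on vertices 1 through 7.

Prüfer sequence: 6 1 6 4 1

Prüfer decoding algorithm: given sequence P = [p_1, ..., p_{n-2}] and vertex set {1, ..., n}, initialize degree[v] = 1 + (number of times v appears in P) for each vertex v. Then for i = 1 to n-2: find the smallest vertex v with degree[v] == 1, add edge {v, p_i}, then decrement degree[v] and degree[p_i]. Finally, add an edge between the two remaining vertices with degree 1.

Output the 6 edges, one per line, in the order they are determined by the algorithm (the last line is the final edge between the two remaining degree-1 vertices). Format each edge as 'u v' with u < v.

Answer: 2 6
1 3
5 6
4 6
1 4
1 7

Derivation:
Initial degrees: {1:3, 2:1, 3:1, 4:2, 5:1, 6:3, 7:1}
Step 1: smallest deg-1 vertex = 2, p_1 = 6. Add edge {2,6}. Now deg[2]=0, deg[6]=2.
Step 2: smallest deg-1 vertex = 3, p_2 = 1. Add edge {1,3}. Now deg[3]=0, deg[1]=2.
Step 3: smallest deg-1 vertex = 5, p_3 = 6. Add edge {5,6}. Now deg[5]=0, deg[6]=1.
Step 4: smallest deg-1 vertex = 6, p_4 = 4. Add edge {4,6}. Now deg[6]=0, deg[4]=1.
Step 5: smallest deg-1 vertex = 4, p_5 = 1. Add edge {1,4}. Now deg[4]=0, deg[1]=1.
Final: two remaining deg-1 vertices are 1, 7. Add edge {1,7}.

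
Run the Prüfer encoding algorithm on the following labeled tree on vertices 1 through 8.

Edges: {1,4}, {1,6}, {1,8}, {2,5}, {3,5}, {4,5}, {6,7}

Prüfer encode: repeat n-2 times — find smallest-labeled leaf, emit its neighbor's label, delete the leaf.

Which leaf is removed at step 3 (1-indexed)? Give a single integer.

Step 1: current leaves = {2,3,7,8}. Remove leaf 2 (neighbor: 5).
Step 2: current leaves = {3,7,8}. Remove leaf 3 (neighbor: 5).
Step 3: current leaves = {5,7,8}. Remove leaf 5 (neighbor: 4).

Answer: 5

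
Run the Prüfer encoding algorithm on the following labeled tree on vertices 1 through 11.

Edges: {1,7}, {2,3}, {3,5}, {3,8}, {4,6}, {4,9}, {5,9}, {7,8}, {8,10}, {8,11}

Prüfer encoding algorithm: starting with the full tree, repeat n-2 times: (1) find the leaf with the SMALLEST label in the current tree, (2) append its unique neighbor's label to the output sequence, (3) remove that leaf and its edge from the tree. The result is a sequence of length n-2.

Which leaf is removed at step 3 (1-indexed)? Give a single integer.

Step 1: current leaves = {1,2,6,10,11}. Remove leaf 1 (neighbor: 7).
Step 2: current leaves = {2,6,7,10,11}. Remove leaf 2 (neighbor: 3).
Step 3: current leaves = {6,7,10,11}. Remove leaf 6 (neighbor: 4).

Answer: 6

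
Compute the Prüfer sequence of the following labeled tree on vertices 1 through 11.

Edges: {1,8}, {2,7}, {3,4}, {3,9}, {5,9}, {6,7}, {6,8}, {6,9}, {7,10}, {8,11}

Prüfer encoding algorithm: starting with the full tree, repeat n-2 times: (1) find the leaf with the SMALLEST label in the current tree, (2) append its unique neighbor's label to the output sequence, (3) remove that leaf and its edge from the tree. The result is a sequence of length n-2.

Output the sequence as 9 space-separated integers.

Answer: 8 7 3 9 9 6 7 6 8

Derivation:
Step 1: leaves = {1,2,4,5,10,11}. Remove smallest leaf 1, emit neighbor 8.
Step 2: leaves = {2,4,5,10,11}. Remove smallest leaf 2, emit neighbor 7.
Step 3: leaves = {4,5,10,11}. Remove smallest leaf 4, emit neighbor 3.
Step 4: leaves = {3,5,10,11}. Remove smallest leaf 3, emit neighbor 9.
Step 5: leaves = {5,10,11}. Remove smallest leaf 5, emit neighbor 9.
Step 6: leaves = {9,10,11}. Remove smallest leaf 9, emit neighbor 6.
Step 7: leaves = {10,11}. Remove smallest leaf 10, emit neighbor 7.
Step 8: leaves = {7,11}. Remove smallest leaf 7, emit neighbor 6.
Step 9: leaves = {6,11}. Remove smallest leaf 6, emit neighbor 8.
Done: 2 vertices remain (8, 11). Sequence = [8 7 3 9 9 6 7 6 8]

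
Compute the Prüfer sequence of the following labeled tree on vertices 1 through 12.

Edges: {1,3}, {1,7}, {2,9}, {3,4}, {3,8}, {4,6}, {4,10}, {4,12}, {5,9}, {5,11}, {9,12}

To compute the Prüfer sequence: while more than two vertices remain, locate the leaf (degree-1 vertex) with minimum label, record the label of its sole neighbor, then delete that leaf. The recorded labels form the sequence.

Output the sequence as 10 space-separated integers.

Answer: 9 4 1 3 3 4 4 12 5 9

Derivation:
Step 1: leaves = {2,6,7,8,10,11}. Remove smallest leaf 2, emit neighbor 9.
Step 2: leaves = {6,7,8,10,11}. Remove smallest leaf 6, emit neighbor 4.
Step 3: leaves = {7,8,10,11}. Remove smallest leaf 7, emit neighbor 1.
Step 4: leaves = {1,8,10,11}. Remove smallest leaf 1, emit neighbor 3.
Step 5: leaves = {8,10,11}. Remove smallest leaf 8, emit neighbor 3.
Step 6: leaves = {3,10,11}. Remove smallest leaf 3, emit neighbor 4.
Step 7: leaves = {10,11}. Remove smallest leaf 10, emit neighbor 4.
Step 8: leaves = {4,11}. Remove smallest leaf 4, emit neighbor 12.
Step 9: leaves = {11,12}. Remove smallest leaf 11, emit neighbor 5.
Step 10: leaves = {5,12}. Remove smallest leaf 5, emit neighbor 9.
Done: 2 vertices remain (9, 12). Sequence = [9 4 1 3 3 4 4 12 5 9]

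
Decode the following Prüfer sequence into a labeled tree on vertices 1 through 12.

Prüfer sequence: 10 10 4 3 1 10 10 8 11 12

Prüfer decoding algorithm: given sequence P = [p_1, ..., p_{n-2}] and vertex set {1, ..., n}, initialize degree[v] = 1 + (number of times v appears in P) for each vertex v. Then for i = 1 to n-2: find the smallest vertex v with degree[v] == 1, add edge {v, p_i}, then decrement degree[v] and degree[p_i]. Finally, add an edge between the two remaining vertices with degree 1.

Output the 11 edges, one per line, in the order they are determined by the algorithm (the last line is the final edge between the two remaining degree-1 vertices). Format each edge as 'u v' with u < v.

Answer: 2 10
5 10
4 6
3 4
1 3
1 10
7 10
8 9
8 11
10 12
11 12

Derivation:
Initial degrees: {1:2, 2:1, 3:2, 4:2, 5:1, 6:1, 7:1, 8:2, 9:1, 10:5, 11:2, 12:2}
Step 1: smallest deg-1 vertex = 2, p_1 = 10. Add edge {2,10}. Now deg[2]=0, deg[10]=4.
Step 2: smallest deg-1 vertex = 5, p_2 = 10. Add edge {5,10}. Now deg[5]=0, deg[10]=3.
Step 3: smallest deg-1 vertex = 6, p_3 = 4. Add edge {4,6}. Now deg[6]=0, deg[4]=1.
Step 4: smallest deg-1 vertex = 4, p_4 = 3. Add edge {3,4}. Now deg[4]=0, deg[3]=1.
Step 5: smallest deg-1 vertex = 3, p_5 = 1. Add edge {1,3}. Now deg[3]=0, deg[1]=1.
Step 6: smallest deg-1 vertex = 1, p_6 = 10. Add edge {1,10}. Now deg[1]=0, deg[10]=2.
Step 7: smallest deg-1 vertex = 7, p_7 = 10. Add edge {7,10}. Now deg[7]=0, deg[10]=1.
Step 8: smallest deg-1 vertex = 9, p_8 = 8. Add edge {8,9}. Now deg[9]=0, deg[8]=1.
Step 9: smallest deg-1 vertex = 8, p_9 = 11. Add edge {8,11}. Now deg[8]=0, deg[11]=1.
Step 10: smallest deg-1 vertex = 10, p_10 = 12. Add edge {10,12}. Now deg[10]=0, deg[12]=1.
Final: two remaining deg-1 vertices are 11, 12. Add edge {11,12}.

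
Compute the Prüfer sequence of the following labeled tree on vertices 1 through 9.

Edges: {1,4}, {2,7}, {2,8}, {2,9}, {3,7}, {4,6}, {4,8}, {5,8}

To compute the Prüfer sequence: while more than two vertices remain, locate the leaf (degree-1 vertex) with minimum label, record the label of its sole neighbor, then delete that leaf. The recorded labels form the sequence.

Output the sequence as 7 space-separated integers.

Answer: 4 7 8 4 8 2 2

Derivation:
Step 1: leaves = {1,3,5,6,9}. Remove smallest leaf 1, emit neighbor 4.
Step 2: leaves = {3,5,6,9}. Remove smallest leaf 3, emit neighbor 7.
Step 3: leaves = {5,6,7,9}. Remove smallest leaf 5, emit neighbor 8.
Step 4: leaves = {6,7,9}. Remove smallest leaf 6, emit neighbor 4.
Step 5: leaves = {4,7,9}. Remove smallest leaf 4, emit neighbor 8.
Step 6: leaves = {7,8,9}. Remove smallest leaf 7, emit neighbor 2.
Step 7: leaves = {8,9}. Remove smallest leaf 8, emit neighbor 2.
Done: 2 vertices remain (2, 9). Sequence = [4 7 8 4 8 2 2]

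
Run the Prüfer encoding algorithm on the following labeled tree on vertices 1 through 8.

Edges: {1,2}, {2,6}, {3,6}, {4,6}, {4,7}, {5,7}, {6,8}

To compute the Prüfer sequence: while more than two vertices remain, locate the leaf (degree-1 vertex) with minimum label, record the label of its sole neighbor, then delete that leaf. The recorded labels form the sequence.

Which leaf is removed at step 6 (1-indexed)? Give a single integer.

Step 1: current leaves = {1,3,5,8}. Remove leaf 1 (neighbor: 2).
Step 2: current leaves = {2,3,5,8}. Remove leaf 2 (neighbor: 6).
Step 3: current leaves = {3,5,8}. Remove leaf 3 (neighbor: 6).
Step 4: current leaves = {5,8}. Remove leaf 5 (neighbor: 7).
Step 5: current leaves = {7,8}. Remove leaf 7 (neighbor: 4).
Step 6: current leaves = {4,8}. Remove leaf 4 (neighbor: 6).

Answer: 4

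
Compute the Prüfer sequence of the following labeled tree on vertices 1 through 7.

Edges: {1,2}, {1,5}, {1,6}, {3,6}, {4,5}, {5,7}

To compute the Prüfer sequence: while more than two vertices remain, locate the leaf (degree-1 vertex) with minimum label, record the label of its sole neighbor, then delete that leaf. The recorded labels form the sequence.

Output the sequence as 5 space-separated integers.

Answer: 1 6 5 1 5

Derivation:
Step 1: leaves = {2,3,4,7}. Remove smallest leaf 2, emit neighbor 1.
Step 2: leaves = {3,4,7}. Remove smallest leaf 3, emit neighbor 6.
Step 3: leaves = {4,6,7}. Remove smallest leaf 4, emit neighbor 5.
Step 4: leaves = {6,7}. Remove smallest leaf 6, emit neighbor 1.
Step 5: leaves = {1,7}. Remove smallest leaf 1, emit neighbor 5.
Done: 2 vertices remain (5, 7). Sequence = [1 6 5 1 5]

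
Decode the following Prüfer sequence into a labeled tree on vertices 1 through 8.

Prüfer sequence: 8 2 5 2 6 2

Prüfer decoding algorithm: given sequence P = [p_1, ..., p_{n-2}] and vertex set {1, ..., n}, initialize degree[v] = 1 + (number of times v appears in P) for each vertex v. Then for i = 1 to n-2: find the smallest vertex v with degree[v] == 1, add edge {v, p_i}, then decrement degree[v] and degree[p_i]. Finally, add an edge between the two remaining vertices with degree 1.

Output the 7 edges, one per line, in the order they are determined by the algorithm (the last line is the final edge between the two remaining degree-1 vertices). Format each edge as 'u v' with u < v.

Initial degrees: {1:1, 2:4, 3:1, 4:1, 5:2, 6:2, 7:1, 8:2}
Step 1: smallest deg-1 vertex = 1, p_1 = 8. Add edge {1,8}. Now deg[1]=0, deg[8]=1.
Step 2: smallest deg-1 vertex = 3, p_2 = 2. Add edge {2,3}. Now deg[3]=0, deg[2]=3.
Step 3: smallest deg-1 vertex = 4, p_3 = 5. Add edge {4,5}. Now deg[4]=0, deg[5]=1.
Step 4: smallest deg-1 vertex = 5, p_4 = 2. Add edge {2,5}. Now deg[5]=0, deg[2]=2.
Step 5: smallest deg-1 vertex = 7, p_5 = 6. Add edge {6,7}. Now deg[7]=0, deg[6]=1.
Step 6: smallest deg-1 vertex = 6, p_6 = 2. Add edge {2,6}. Now deg[6]=0, deg[2]=1.
Final: two remaining deg-1 vertices are 2, 8. Add edge {2,8}.

Answer: 1 8
2 3
4 5
2 5
6 7
2 6
2 8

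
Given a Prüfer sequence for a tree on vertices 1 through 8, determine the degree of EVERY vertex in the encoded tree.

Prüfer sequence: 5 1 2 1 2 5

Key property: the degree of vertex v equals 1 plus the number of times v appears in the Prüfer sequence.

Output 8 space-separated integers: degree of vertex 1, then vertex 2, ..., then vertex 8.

Answer: 3 3 1 1 3 1 1 1

Derivation:
p_1 = 5: count[5] becomes 1
p_2 = 1: count[1] becomes 1
p_3 = 2: count[2] becomes 1
p_4 = 1: count[1] becomes 2
p_5 = 2: count[2] becomes 2
p_6 = 5: count[5] becomes 2
Degrees (1 + count): deg[1]=1+2=3, deg[2]=1+2=3, deg[3]=1+0=1, deg[4]=1+0=1, deg[5]=1+2=3, deg[6]=1+0=1, deg[7]=1+0=1, deg[8]=1+0=1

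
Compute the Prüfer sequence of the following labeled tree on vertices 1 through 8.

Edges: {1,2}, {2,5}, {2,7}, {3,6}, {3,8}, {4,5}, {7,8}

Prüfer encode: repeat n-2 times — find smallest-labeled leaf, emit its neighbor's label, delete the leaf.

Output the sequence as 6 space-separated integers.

Answer: 2 5 2 7 3 8

Derivation:
Step 1: leaves = {1,4,6}. Remove smallest leaf 1, emit neighbor 2.
Step 2: leaves = {4,6}. Remove smallest leaf 4, emit neighbor 5.
Step 3: leaves = {5,6}. Remove smallest leaf 5, emit neighbor 2.
Step 4: leaves = {2,6}. Remove smallest leaf 2, emit neighbor 7.
Step 5: leaves = {6,7}. Remove smallest leaf 6, emit neighbor 3.
Step 6: leaves = {3,7}. Remove smallest leaf 3, emit neighbor 8.
Done: 2 vertices remain (7, 8). Sequence = [2 5 2 7 3 8]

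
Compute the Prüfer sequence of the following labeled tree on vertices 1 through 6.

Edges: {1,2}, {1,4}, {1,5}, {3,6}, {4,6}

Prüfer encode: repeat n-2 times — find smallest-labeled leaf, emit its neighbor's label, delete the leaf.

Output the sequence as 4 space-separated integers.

Step 1: leaves = {2,3,5}. Remove smallest leaf 2, emit neighbor 1.
Step 2: leaves = {3,5}. Remove smallest leaf 3, emit neighbor 6.
Step 3: leaves = {5,6}. Remove smallest leaf 5, emit neighbor 1.
Step 4: leaves = {1,6}. Remove smallest leaf 1, emit neighbor 4.
Done: 2 vertices remain (4, 6). Sequence = [1 6 1 4]

Answer: 1 6 1 4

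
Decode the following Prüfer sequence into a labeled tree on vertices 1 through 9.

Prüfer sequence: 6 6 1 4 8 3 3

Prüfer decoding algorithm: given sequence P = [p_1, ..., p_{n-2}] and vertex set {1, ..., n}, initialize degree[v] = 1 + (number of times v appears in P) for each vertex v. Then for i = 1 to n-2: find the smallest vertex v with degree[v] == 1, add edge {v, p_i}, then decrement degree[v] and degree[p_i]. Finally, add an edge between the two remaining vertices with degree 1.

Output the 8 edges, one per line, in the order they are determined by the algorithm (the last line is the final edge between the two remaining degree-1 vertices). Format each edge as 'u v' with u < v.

Initial degrees: {1:2, 2:1, 3:3, 4:2, 5:1, 6:3, 7:1, 8:2, 9:1}
Step 1: smallest deg-1 vertex = 2, p_1 = 6. Add edge {2,6}. Now deg[2]=0, deg[6]=2.
Step 2: smallest deg-1 vertex = 5, p_2 = 6. Add edge {5,6}. Now deg[5]=0, deg[6]=1.
Step 3: smallest deg-1 vertex = 6, p_3 = 1. Add edge {1,6}. Now deg[6]=0, deg[1]=1.
Step 4: smallest deg-1 vertex = 1, p_4 = 4. Add edge {1,4}. Now deg[1]=0, deg[4]=1.
Step 5: smallest deg-1 vertex = 4, p_5 = 8. Add edge {4,8}. Now deg[4]=0, deg[8]=1.
Step 6: smallest deg-1 vertex = 7, p_6 = 3. Add edge {3,7}. Now deg[7]=0, deg[3]=2.
Step 7: smallest deg-1 vertex = 8, p_7 = 3. Add edge {3,8}. Now deg[8]=0, deg[3]=1.
Final: two remaining deg-1 vertices are 3, 9. Add edge {3,9}.

Answer: 2 6
5 6
1 6
1 4
4 8
3 7
3 8
3 9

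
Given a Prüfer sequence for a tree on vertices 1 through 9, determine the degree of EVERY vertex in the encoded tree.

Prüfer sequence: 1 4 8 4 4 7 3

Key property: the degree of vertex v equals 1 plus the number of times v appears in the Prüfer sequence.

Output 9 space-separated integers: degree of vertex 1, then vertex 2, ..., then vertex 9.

Answer: 2 1 2 4 1 1 2 2 1

Derivation:
p_1 = 1: count[1] becomes 1
p_2 = 4: count[4] becomes 1
p_3 = 8: count[8] becomes 1
p_4 = 4: count[4] becomes 2
p_5 = 4: count[4] becomes 3
p_6 = 7: count[7] becomes 1
p_7 = 3: count[3] becomes 1
Degrees (1 + count): deg[1]=1+1=2, deg[2]=1+0=1, deg[3]=1+1=2, deg[4]=1+3=4, deg[5]=1+0=1, deg[6]=1+0=1, deg[7]=1+1=2, deg[8]=1+1=2, deg[9]=1+0=1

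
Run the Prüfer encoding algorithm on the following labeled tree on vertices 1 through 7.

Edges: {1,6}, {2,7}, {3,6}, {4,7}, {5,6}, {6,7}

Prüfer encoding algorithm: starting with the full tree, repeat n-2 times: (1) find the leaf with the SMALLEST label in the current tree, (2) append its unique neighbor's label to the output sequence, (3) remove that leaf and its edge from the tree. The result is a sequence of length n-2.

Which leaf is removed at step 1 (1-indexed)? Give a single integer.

Answer: 1

Derivation:
Step 1: current leaves = {1,2,3,4,5}. Remove leaf 1 (neighbor: 6).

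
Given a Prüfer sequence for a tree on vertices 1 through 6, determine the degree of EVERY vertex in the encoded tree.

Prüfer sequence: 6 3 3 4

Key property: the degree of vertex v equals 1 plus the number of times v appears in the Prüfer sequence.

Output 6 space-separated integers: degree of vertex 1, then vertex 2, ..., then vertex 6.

Answer: 1 1 3 2 1 2

Derivation:
p_1 = 6: count[6] becomes 1
p_2 = 3: count[3] becomes 1
p_3 = 3: count[3] becomes 2
p_4 = 4: count[4] becomes 1
Degrees (1 + count): deg[1]=1+0=1, deg[2]=1+0=1, deg[3]=1+2=3, deg[4]=1+1=2, deg[5]=1+0=1, deg[6]=1+1=2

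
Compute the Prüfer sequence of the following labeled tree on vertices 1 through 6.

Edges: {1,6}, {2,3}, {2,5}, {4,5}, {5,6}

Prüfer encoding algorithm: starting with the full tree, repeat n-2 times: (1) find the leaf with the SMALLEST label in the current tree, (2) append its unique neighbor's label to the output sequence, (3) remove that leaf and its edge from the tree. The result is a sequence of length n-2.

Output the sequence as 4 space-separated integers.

Answer: 6 2 5 5

Derivation:
Step 1: leaves = {1,3,4}. Remove smallest leaf 1, emit neighbor 6.
Step 2: leaves = {3,4,6}. Remove smallest leaf 3, emit neighbor 2.
Step 3: leaves = {2,4,6}. Remove smallest leaf 2, emit neighbor 5.
Step 4: leaves = {4,6}. Remove smallest leaf 4, emit neighbor 5.
Done: 2 vertices remain (5, 6). Sequence = [6 2 5 5]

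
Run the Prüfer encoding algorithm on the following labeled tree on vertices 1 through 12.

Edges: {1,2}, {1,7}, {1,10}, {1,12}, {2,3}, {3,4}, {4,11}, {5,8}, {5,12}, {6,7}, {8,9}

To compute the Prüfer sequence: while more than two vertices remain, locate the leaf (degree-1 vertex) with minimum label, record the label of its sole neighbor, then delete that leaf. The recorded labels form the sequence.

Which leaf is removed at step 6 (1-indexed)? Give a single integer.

Answer: 10

Derivation:
Step 1: current leaves = {6,9,10,11}. Remove leaf 6 (neighbor: 7).
Step 2: current leaves = {7,9,10,11}. Remove leaf 7 (neighbor: 1).
Step 3: current leaves = {9,10,11}. Remove leaf 9 (neighbor: 8).
Step 4: current leaves = {8,10,11}. Remove leaf 8 (neighbor: 5).
Step 5: current leaves = {5,10,11}. Remove leaf 5 (neighbor: 12).
Step 6: current leaves = {10,11,12}. Remove leaf 10 (neighbor: 1).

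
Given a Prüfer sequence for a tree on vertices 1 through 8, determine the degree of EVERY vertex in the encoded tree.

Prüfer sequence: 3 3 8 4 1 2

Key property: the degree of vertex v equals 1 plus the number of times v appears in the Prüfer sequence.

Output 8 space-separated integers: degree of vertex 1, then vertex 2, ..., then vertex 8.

Answer: 2 2 3 2 1 1 1 2

Derivation:
p_1 = 3: count[3] becomes 1
p_2 = 3: count[3] becomes 2
p_3 = 8: count[8] becomes 1
p_4 = 4: count[4] becomes 1
p_5 = 1: count[1] becomes 1
p_6 = 2: count[2] becomes 1
Degrees (1 + count): deg[1]=1+1=2, deg[2]=1+1=2, deg[3]=1+2=3, deg[4]=1+1=2, deg[5]=1+0=1, deg[6]=1+0=1, deg[7]=1+0=1, deg[8]=1+1=2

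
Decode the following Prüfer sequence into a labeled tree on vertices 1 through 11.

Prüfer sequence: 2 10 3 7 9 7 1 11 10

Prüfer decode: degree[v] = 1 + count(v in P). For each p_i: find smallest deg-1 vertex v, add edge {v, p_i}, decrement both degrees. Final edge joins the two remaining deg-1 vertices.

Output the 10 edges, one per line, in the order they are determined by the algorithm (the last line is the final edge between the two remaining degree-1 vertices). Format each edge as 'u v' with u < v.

Answer: 2 4
2 10
3 5
3 7
6 9
7 8
1 7
1 11
9 10
10 11

Derivation:
Initial degrees: {1:2, 2:2, 3:2, 4:1, 5:1, 6:1, 7:3, 8:1, 9:2, 10:3, 11:2}
Step 1: smallest deg-1 vertex = 4, p_1 = 2. Add edge {2,4}. Now deg[4]=0, deg[2]=1.
Step 2: smallest deg-1 vertex = 2, p_2 = 10. Add edge {2,10}. Now deg[2]=0, deg[10]=2.
Step 3: smallest deg-1 vertex = 5, p_3 = 3. Add edge {3,5}. Now deg[5]=0, deg[3]=1.
Step 4: smallest deg-1 vertex = 3, p_4 = 7. Add edge {3,7}. Now deg[3]=0, deg[7]=2.
Step 5: smallest deg-1 vertex = 6, p_5 = 9. Add edge {6,9}. Now deg[6]=0, deg[9]=1.
Step 6: smallest deg-1 vertex = 8, p_6 = 7. Add edge {7,8}. Now deg[8]=0, deg[7]=1.
Step 7: smallest deg-1 vertex = 7, p_7 = 1. Add edge {1,7}. Now deg[7]=0, deg[1]=1.
Step 8: smallest deg-1 vertex = 1, p_8 = 11. Add edge {1,11}. Now deg[1]=0, deg[11]=1.
Step 9: smallest deg-1 vertex = 9, p_9 = 10. Add edge {9,10}. Now deg[9]=0, deg[10]=1.
Final: two remaining deg-1 vertices are 10, 11. Add edge {10,11}.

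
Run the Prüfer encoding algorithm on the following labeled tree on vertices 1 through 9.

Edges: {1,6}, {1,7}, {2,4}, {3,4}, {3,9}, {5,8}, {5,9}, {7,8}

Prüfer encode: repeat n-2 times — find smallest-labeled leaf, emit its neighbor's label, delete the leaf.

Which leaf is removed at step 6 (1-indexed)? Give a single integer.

Answer: 7

Derivation:
Step 1: current leaves = {2,6}. Remove leaf 2 (neighbor: 4).
Step 2: current leaves = {4,6}. Remove leaf 4 (neighbor: 3).
Step 3: current leaves = {3,6}. Remove leaf 3 (neighbor: 9).
Step 4: current leaves = {6,9}. Remove leaf 6 (neighbor: 1).
Step 5: current leaves = {1,9}. Remove leaf 1 (neighbor: 7).
Step 6: current leaves = {7,9}. Remove leaf 7 (neighbor: 8).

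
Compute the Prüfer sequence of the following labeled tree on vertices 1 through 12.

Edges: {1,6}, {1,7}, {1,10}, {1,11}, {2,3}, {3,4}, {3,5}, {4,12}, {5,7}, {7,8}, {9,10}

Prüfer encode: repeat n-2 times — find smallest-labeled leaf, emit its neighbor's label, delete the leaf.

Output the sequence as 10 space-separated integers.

Step 1: leaves = {2,6,8,9,11,12}. Remove smallest leaf 2, emit neighbor 3.
Step 2: leaves = {6,8,9,11,12}. Remove smallest leaf 6, emit neighbor 1.
Step 3: leaves = {8,9,11,12}. Remove smallest leaf 8, emit neighbor 7.
Step 4: leaves = {9,11,12}. Remove smallest leaf 9, emit neighbor 10.
Step 5: leaves = {10,11,12}. Remove smallest leaf 10, emit neighbor 1.
Step 6: leaves = {11,12}. Remove smallest leaf 11, emit neighbor 1.
Step 7: leaves = {1,12}. Remove smallest leaf 1, emit neighbor 7.
Step 8: leaves = {7,12}. Remove smallest leaf 7, emit neighbor 5.
Step 9: leaves = {5,12}. Remove smallest leaf 5, emit neighbor 3.
Step 10: leaves = {3,12}. Remove smallest leaf 3, emit neighbor 4.
Done: 2 vertices remain (4, 12). Sequence = [3 1 7 10 1 1 7 5 3 4]

Answer: 3 1 7 10 1 1 7 5 3 4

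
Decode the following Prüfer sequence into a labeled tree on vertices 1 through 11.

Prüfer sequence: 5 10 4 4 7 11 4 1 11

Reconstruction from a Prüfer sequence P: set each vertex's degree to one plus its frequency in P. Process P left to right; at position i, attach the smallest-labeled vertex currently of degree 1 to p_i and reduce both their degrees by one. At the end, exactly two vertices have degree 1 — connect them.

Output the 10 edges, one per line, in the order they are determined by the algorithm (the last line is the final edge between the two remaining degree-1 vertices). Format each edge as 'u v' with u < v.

Initial degrees: {1:2, 2:1, 3:1, 4:4, 5:2, 6:1, 7:2, 8:1, 9:1, 10:2, 11:3}
Step 1: smallest deg-1 vertex = 2, p_1 = 5. Add edge {2,5}. Now deg[2]=0, deg[5]=1.
Step 2: smallest deg-1 vertex = 3, p_2 = 10. Add edge {3,10}. Now deg[3]=0, deg[10]=1.
Step 3: smallest deg-1 vertex = 5, p_3 = 4. Add edge {4,5}. Now deg[5]=0, deg[4]=3.
Step 4: smallest deg-1 vertex = 6, p_4 = 4. Add edge {4,6}. Now deg[6]=0, deg[4]=2.
Step 5: smallest deg-1 vertex = 8, p_5 = 7. Add edge {7,8}. Now deg[8]=0, deg[7]=1.
Step 6: smallest deg-1 vertex = 7, p_6 = 11. Add edge {7,11}. Now deg[7]=0, deg[11]=2.
Step 7: smallest deg-1 vertex = 9, p_7 = 4. Add edge {4,9}. Now deg[9]=0, deg[4]=1.
Step 8: smallest deg-1 vertex = 4, p_8 = 1. Add edge {1,4}. Now deg[4]=0, deg[1]=1.
Step 9: smallest deg-1 vertex = 1, p_9 = 11. Add edge {1,11}. Now deg[1]=0, deg[11]=1.
Final: two remaining deg-1 vertices are 10, 11. Add edge {10,11}.

Answer: 2 5
3 10
4 5
4 6
7 8
7 11
4 9
1 4
1 11
10 11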